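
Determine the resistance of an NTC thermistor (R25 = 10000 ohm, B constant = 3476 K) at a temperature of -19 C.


NTC thermistor equation: Rt = R25 * exp(B * (1/T - 1/T25)).
T in Kelvin: 254.15 K, T25 = 298.15 K
1/T - 1/T25 = 1/254.15 - 1/298.15 = 0.00058067
B * (1/T - 1/T25) = 3476 * 0.00058067 = 2.0184
Rt = 10000 * exp(2.0184) = 75262.8 ohm

75262.8 ohm


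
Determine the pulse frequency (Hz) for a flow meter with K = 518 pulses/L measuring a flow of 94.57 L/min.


Frequency = K * Q / 60 (converting L/min to L/s).
f = 518 * 94.57 / 60
f = 48987.26 / 60
f = 816.45 Hz

816.45 Hz


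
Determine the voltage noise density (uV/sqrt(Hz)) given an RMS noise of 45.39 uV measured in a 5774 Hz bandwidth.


Noise spectral density = Vrms / sqrt(BW).
NSD = 45.39 / sqrt(5774)
NSD = 45.39 / 75.9868
NSD = 0.5973 uV/sqrt(Hz)

0.5973 uV/sqrt(Hz)


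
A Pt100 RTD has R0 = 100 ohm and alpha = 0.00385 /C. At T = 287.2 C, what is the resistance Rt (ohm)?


The RTD equation: Rt = R0 * (1 + alpha * T).
Rt = 100 * (1 + 0.00385 * 287.2)
Rt = 100 * (1 + 1.10572)
Rt = 100 * 2.10572
Rt = 210.572 ohm

210.572 ohm


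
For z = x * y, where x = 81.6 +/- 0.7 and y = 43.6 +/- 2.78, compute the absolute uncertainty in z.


For a product z = x*y, the relative uncertainty is:
uz/z = sqrt((ux/x)^2 + (uy/y)^2)
Relative uncertainties: ux/x = 0.7/81.6 = 0.008578
uy/y = 2.78/43.6 = 0.063761
z = 81.6 * 43.6 = 3557.8
uz = 3557.8 * sqrt(0.008578^2 + 0.063761^2) = 228.892

228.892


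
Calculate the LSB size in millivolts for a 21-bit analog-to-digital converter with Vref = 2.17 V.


The resolution (LSB) of an ADC is Vref / 2^n.
LSB = 2.17 / 2^21
LSB = 2.17 / 2097152
LSB = 1.03e-06 V = 0.00103474 mV

0.00103474 mV


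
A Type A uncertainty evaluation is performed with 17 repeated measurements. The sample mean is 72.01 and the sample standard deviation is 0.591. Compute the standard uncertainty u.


The standard uncertainty for Type A evaluation is u = s / sqrt(n).
u = 0.591 / sqrt(17)
u = 0.591 / 4.1231
u = 0.1433

0.1433


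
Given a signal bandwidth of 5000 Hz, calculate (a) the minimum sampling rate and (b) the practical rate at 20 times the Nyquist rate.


By Nyquist theorem, fs_min = 2 * fmax.
fs_min = 2 * 5000 = 10000 Hz
Practical rate = 20 * fs_min = 20 * 10000 = 200000 Hz

fs_min = 10000 Hz, fs_practical = 200000 Hz


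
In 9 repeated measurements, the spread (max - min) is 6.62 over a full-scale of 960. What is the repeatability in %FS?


Repeatability = (spread / full scale) * 100%.
R = (6.62 / 960) * 100
R = 0.69 %FS

0.69 %FS


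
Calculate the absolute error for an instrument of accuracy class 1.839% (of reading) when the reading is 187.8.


Absolute error = (accuracy% / 100) * reading.
Error = (1.839 / 100) * 187.8
Error = 0.01839 * 187.8
Error = 3.4536

3.4536


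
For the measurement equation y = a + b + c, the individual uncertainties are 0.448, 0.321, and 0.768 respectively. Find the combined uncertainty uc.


For a sum of independent quantities, uc = sqrt(u1^2 + u2^2 + u3^2).
uc = sqrt(0.448^2 + 0.321^2 + 0.768^2)
uc = sqrt(0.200704 + 0.103041 + 0.589824)
uc = 0.9453

0.9453


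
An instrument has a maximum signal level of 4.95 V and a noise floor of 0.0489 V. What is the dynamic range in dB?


Dynamic range = 20 * log10(Vmax / Vnoise).
DR = 20 * log10(4.95 / 0.0489)
DR = 20 * log10(101.23)
DR = 40.11 dB

40.11 dB


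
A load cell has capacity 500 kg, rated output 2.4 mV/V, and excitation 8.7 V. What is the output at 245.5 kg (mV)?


Vout = rated_output * Vex * (load / capacity).
Vout = 2.4 * 8.7 * (245.5 / 500)
Vout = 2.4 * 8.7 * 0.491
Vout = 10.252 mV

10.252 mV


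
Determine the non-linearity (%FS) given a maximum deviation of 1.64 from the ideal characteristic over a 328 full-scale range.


Linearity error = (max deviation / full scale) * 100%.
Linearity = (1.64 / 328) * 100
Linearity = 0.5 %FS

0.5 %FS


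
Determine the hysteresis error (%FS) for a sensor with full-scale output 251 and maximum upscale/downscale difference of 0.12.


Hysteresis = (max difference / full scale) * 100%.
H = (0.12 / 251) * 100
H = 0.048 %FS

0.048 %FS


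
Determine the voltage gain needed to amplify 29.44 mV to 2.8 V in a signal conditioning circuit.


Gain = Vout / Vin (converting to same units).
G = 2.8 V / 29.44 mV
G = 2800.0 mV / 29.44 mV
G = 95.11

95.11


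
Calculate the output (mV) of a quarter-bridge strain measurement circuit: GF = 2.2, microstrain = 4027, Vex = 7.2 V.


Quarter bridge output: Vout = (GF * epsilon * Vex) / 4.
Vout = (2.2 * 4027e-6 * 7.2) / 4
Vout = 0.06378768 / 4 V
Vout = 0.01594692 V = 15.9469 mV

15.9469 mV


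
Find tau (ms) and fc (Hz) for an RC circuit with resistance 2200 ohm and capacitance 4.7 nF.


Time constant: tau = R * C.
tau = 2200 * 4.70e-09 = 1.034e-05 s
tau = 0.0103 ms
Cutoff frequency: fc = 1 / (2*pi*R*C).
fc = 1 / (2*pi*1.034e-05) = 15392.16 Hz

tau = 0.0103 ms, fc = 15392.16 Hz


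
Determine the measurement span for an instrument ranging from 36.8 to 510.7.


Span = upper range - lower range.
Span = 510.7 - (36.8)
Span = 473.9

473.9


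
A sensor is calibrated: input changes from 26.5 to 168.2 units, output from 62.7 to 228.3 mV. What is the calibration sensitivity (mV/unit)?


Sensitivity = (y2 - y1) / (x2 - x1).
S = (228.3 - 62.7) / (168.2 - 26.5)
S = 165.6 / 141.7
S = 1.1687 mV/unit

1.1687 mV/unit


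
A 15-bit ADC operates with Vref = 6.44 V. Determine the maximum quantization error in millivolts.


The maximum quantization error is +/- LSB/2.
LSB = Vref / 2^n = 6.44 / 32768 = 0.00019653 V
Max error = LSB / 2 = 0.00019653 / 2 = 9.827e-05 V
Max error = 0.0983 mV

0.0983 mV


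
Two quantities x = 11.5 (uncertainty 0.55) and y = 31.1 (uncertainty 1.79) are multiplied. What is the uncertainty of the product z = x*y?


For a product z = x*y, the relative uncertainty is:
uz/z = sqrt((ux/x)^2 + (uy/y)^2)
Relative uncertainties: ux/x = 0.55/11.5 = 0.047826
uy/y = 1.79/31.1 = 0.057556
z = 11.5 * 31.1 = 357.7
uz = 357.7 * sqrt(0.047826^2 + 0.057556^2) = 26.764

26.764


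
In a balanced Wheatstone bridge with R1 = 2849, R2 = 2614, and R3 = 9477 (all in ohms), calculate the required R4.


At balance: R1*R4 = R2*R3, so R4 = R2*R3/R1.
R4 = 2614 * 9477 / 2849
R4 = 24772878 / 2849
R4 = 8695.29 ohm

8695.29 ohm


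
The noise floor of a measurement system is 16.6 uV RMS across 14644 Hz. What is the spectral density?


Noise spectral density = Vrms / sqrt(BW).
NSD = 16.6 / sqrt(14644)
NSD = 16.6 / 121.0124
NSD = 0.1372 uV/sqrt(Hz)

0.1372 uV/sqrt(Hz)


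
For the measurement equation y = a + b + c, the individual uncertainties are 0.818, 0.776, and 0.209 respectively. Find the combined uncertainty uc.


For a sum of independent quantities, uc = sqrt(u1^2 + u2^2 + u3^2).
uc = sqrt(0.818^2 + 0.776^2 + 0.209^2)
uc = sqrt(0.669124 + 0.602176 + 0.043681)
uc = 1.1467

1.1467


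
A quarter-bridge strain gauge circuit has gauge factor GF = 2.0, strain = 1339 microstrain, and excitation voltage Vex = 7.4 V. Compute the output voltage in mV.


Quarter bridge output: Vout = (GF * epsilon * Vex) / 4.
Vout = (2.0 * 1339e-6 * 7.4) / 4
Vout = 0.0198172 / 4 V
Vout = 0.0049543 V = 4.9543 mV

4.9543 mV


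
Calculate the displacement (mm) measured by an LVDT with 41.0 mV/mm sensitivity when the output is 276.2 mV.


Displacement = Vout / sensitivity.
d = 276.2 / 41.0
d = 6.737 mm

6.737 mm


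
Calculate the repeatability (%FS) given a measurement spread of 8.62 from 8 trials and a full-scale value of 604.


Repeatability = (spread / full scale) * 100%.
R = (8.62 / 604) * 100
R = 1.427 %FS

1.427 %FS


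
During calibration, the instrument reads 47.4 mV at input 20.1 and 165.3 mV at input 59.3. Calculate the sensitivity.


Sensitivity = (y2 - y1) / (x2 - x1).
S = (165.3 - 47.4) / (59.3 - 20.1)
S = 117.9 / 39.2
S = 3.0077 mV/unit

3.0077 mV/unit


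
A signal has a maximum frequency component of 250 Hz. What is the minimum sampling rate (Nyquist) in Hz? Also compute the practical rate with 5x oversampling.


By Nyquist theorem, fs_min = 2 * fmax.
fs_min = 2 * 250 = 500 Hz
Practical rate = 5 * fs_min = 5 * 500 = 2500 Hz

fs_min = 500 Hz, fs_practical = 2500 Hz


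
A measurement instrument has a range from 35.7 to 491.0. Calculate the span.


Span = upper range - lower range.
Span = 491.0 - (35.7)
Span = 455.3

455.3


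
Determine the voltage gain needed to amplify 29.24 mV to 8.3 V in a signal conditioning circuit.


Gain = Vout / Vin (converting to same units).
G = 8.3 V / 29.24 mV
G = 8300.0 mV / 29.24 mV
G = 283.86

283.86


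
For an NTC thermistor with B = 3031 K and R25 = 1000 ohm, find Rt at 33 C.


NTC thermistor equation: Rt = R25 * exp(B * (1/T - 1/T25)).
T in Kelvin: 306.15 K, T25 = 298.15 K
1/T - 1/T25 = 1/306.15 - 1/298.15 = -8.764e-05
B * (1/T - 1/T25) = 3031 * -8.764e-05 = -0.2656
Rt = 1000 * exp(-0.2656) = 766.7 ohm

766.7 ohm


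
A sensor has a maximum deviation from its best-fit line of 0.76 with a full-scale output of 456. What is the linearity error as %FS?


Linearity error = (max deviation / full scale) * 100%.
Linearity = (0.76 / 456) * 100
Linearity = 0.167 %FS

0.167 %FS


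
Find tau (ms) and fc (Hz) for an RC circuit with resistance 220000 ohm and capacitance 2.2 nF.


Time constant: tau = R * C.
tau = 220000 * 2.20e-09 = 0.000484 s
tau = 0.484 ms
Cutoff frequency: fc = 1 / (2*pi*R*C).
fc = 1 / (2*pi*0.000484) = 328.83 Hz

tau = 0.484 ms, fc = 328.83 Hz


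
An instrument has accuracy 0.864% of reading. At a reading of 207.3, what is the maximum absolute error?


Absolute error = (accuracy% / 100) * reading.
Error = (0.864 / 100) * 207.3
Error = 0.00864 * 207.3
Error = 1.7911

1.7911


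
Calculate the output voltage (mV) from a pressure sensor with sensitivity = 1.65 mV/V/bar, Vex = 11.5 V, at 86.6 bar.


Output = sensitivity * Vex * P.
Vout = 1.65 * 11.5 * 86.6
Vout = 18.975 * 86.6
Vout = 1643.23 mV

1643.23 mV


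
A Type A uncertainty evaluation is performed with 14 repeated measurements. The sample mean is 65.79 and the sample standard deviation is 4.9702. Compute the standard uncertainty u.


The standard uncertainty for Type A evaluation is u = s / sqrt(n).
u = 4.9702 / sqrt(14)
u = 4.9702 / 3.7417
u = 1.3283

1.3283


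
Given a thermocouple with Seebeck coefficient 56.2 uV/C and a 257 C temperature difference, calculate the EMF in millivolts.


The thermocouple output V = sensitivity * dT.
V = 56.2 uV/C * 257 C
V = 14443.4 uV
V = 14.443 mV

14.443 mV


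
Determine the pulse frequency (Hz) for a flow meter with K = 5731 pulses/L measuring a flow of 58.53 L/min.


Frequency = K * Q / 60 (converting L/min to L/s).
f = 5731 * 58.53 / 60
f = 335435.43 / 60
f = 5590.59 Hz

5590.59 Hz


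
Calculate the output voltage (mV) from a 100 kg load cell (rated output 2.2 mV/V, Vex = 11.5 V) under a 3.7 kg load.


Vout = rated_output * Vex * (load / capacity).
Vout = 2.2 * 11.5 * (3.7 / 100)
Vout = 2.2 * 11.5 * 0.037
Vout = 0.936 mV

0.936 mV


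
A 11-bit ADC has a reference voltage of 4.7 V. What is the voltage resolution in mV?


The resolution (LSB) of an ADC is Vref / 2^n.
LSB = 4.7 / 2^11
LSB = 4.7 / 2048
LSB = 0.00229492 V = 2.29492188 mV

2.29492188 mV


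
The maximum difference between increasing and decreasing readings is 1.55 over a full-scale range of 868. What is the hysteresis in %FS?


Hysteresis = (max difference / full scale) * 100%.
H = (1.55 / 868) * 100
H = 0.179 %FS

0.179 %FS


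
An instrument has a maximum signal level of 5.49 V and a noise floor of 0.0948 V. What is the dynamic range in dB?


Dynamic range = 20 * log10(Vmax / Vnoise).
DR = 20 * log10(5.49 / 0.0948)
DR = 20 * log10(57.91)
DR = 35.26 dB

35.26 dB


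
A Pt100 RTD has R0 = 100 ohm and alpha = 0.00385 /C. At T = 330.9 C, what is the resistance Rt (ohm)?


The RTD equation: Rt = R0 * (1 + alpha * T).
Rt = 100 * (1 + 0.00385 * 330.9)
Rt = 100 * (1 + 1.273965)
Rt = 100 * 2.273965
Rt = 227.397 ohm

227.397 ohm


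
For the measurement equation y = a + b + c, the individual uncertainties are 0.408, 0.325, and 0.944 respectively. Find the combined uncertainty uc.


For a sum of independent quantities, uc = sqrt(u1^2 + u2^2 + u3^2).
uc = sqrt(0.408^2 + 0.325^2 + 0.944^2)
uc = sqrt(0.166464 + 0.105625 + 0.891136)
uc = 1.0785

1.0785


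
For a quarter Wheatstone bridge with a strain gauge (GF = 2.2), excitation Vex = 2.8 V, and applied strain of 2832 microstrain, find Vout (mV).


Quarter bridge output: Vout = (GF * epsilon * Vex) / 4.
Vout = (2.2 * 2832e-6 * 2.8) / 4
Vout = 0.01744512 / 4 V
Vout = 0.00436128 V = 4.3613 mV

4.3613 mV


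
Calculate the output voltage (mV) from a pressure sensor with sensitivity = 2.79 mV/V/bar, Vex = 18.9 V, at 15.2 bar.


Output = sensitivity * Vex * P.
Vout = 2.79 * 18.9 * 15.2
Vout = 52.731 * 15.2
Vout = 801.51 mV

801.51 mV


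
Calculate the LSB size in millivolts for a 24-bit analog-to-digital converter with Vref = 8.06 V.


The resolution (LSB) of an ADC is Vref / 2^n.
LSB = 8.06 / 2^24
LSB = 8.06 / 16777216
LSB = 4.8e-07 V = 0.00048041 mV

0.00048041 mV


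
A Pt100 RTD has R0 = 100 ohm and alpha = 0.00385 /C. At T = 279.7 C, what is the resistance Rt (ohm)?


The RTD equation: Rt = R0 * (1 + alpha * T).
Rt = 100 * (1 + 0.00385 * 279.7)
Rt = 100 * (1 + 1.076845)
Rt = 100 * 2.076845
Rt = 207.685 ohm

207.685 ohm


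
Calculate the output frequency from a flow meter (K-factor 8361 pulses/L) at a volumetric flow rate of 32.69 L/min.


Frequency = K * Q / 60 (converting L/min to L/s).
f = 8361 * 32.69 / 60
f = 273321.09 / 60
f = 4555.35 Hz

4555.35 Hz


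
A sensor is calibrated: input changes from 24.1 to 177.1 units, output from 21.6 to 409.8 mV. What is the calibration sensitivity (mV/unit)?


Sensitivity = (y2 - y1) / (x2 - x1).
S = (409.8 - 21.6) / (177.1 - 24.1)
S = 388.2 / 153.0
S = 2.5373 mV/unit

2.5373 mV/unit


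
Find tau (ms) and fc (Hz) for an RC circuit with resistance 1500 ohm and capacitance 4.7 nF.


Time constant: tau = R * C.
tau = 1500 * 4.70e-09 = 7.05e-06 s
tau = 0.0071 ms
Cutoff frequency: fc = 1 / (2*pi*R*C).
fc = 1 / (2*pi*7.05e-06) = 22575.17 Hz

tau = 0.0071 ms, fc = 22575.17 Hz


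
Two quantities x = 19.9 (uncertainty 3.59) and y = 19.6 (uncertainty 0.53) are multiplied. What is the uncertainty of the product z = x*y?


For a product z = x*y, the relative uncertainty is:
uz/z = sqrt((ux/x)^2 + (uy/y)^2)
Relative uncertainties: ux/x = 3.59/19.9 = 0.180402
uy/y = 0.53/19.6 = 0.027041
z = 19.9 * 19.6 = 390.0
uz = 390.0 * sqrt(0.180402^2 + 0.027041^2) = 71.15

71.15


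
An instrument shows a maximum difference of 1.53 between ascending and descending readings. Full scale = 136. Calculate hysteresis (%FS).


Hysteresis = (max difference / full scale) * 100%.
H = (1.53 / 136) * 100
H = 1.125 %FS

1.125 %FS


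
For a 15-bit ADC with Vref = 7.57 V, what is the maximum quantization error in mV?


The maximum quantization error is +/- LSB/2.
LSB = Vref / 2^n = 7.57 / 32768 = 0.00023102 V
Max error = LSB / 2 = 0.00023102 / 2 = 0.00011551 V
Max error = 0.1155 mV

0.1155 mV


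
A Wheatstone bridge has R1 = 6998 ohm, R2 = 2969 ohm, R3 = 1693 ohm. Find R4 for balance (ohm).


At balance: R1*R4 = R2*R3, so R4 = R2*R3/R1.
R4 = 2969 * 1693 / 6998
R4 = 5026517 / 6998
R4 = 718.28 ohm

718.28 ohm


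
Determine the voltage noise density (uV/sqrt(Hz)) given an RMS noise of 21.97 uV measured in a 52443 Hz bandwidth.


Noise spectral density = Vrms / sqrt(BW).
NSD = 21.97 / sqrt(52443)
NSD = 21.97 / 229.0044
NSD = 0.0959 uV/sqrt(Hz)

0.0959 uV/sqrt(Hz)


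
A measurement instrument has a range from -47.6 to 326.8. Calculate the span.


Span = upper range - lower range.
Span = 326.8 - (-47.6)
Span = 374.4

374.4


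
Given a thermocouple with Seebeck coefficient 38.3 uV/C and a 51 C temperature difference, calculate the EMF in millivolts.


The thermocouple output V = sensitivity * dT.
V = 38.3 uV/C * 51 C
V = 1953.3 uV
V = 1.953 mV

1.953 mV


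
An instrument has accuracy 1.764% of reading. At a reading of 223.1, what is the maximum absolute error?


Absolute error = (accuracy% / 100) * reading.
Error = (1.764 / 100) * 223.1
Error = 0.01764 * 223.1
Error = 3.9355

3.9355


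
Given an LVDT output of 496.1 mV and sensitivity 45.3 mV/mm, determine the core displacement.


Displacement = Vout / sensitivity.
d = 496.1 / 45.3
d = 10.951 mm

10.951 mm


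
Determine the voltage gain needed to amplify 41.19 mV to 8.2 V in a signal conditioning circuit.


Gain = Vout / Vin (converting to same units).
G = 8.2 V / 41.19 mV
G = 8200.0 mV / 41.19 mV
G = 199.08

199.08


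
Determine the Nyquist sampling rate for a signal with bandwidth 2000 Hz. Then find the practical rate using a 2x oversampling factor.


By Nyquist theorem, fs_min = 2 * fmax.
fs_min = 2 * 2000 = 4000 Hz
Practical rate = 2 * fs_min = 2 * 4000 = 8000 Hz

fs_min = 4000 Hz, fs_practical = 8000 Hz


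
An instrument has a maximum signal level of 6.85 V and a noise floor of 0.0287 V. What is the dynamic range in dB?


Dynamic range = 20 * log10(Vmax / Vnoise).
DR = 20 * log10(6.85 / 0.0287)
DR = 20 * log10(238.68)
DR = 47.56 dB

47.56 dB


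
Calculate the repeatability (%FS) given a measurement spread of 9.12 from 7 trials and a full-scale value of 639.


Repeatability = (spread / full scale) * 100%.
R = (9.12 / 639) * 100
R = 1.427 %FS

1.427 %FS


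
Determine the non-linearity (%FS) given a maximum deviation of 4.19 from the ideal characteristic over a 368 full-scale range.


Linearity error = (max deviation / full scale) * 100%.
Linearity = (4.19 / 368) * 100
Linearity = 1.139 %FS

1.139 %FS


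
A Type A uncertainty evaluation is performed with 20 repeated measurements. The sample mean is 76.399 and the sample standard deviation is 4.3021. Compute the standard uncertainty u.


The standard uncertainty for Type A evaluation is u = s / sqrt(n).
u = 4.3021 / sqrt(20)
u = 4.3021 / 4.4721
u = 0.962

0.962


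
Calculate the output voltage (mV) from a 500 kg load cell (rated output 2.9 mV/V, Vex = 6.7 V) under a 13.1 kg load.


Vout = rated_output * Vex * (load / capacity).
Vout = 2.9 * 6.7 * (13.1 / 500)
Vout = 2.9 * 6.7 * 0.0262
Vout = 0.509 mV

0.509 mV


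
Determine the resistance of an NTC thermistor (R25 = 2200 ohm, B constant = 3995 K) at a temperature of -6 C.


NTC thermistor equation: Rt = R25 * exp(B * (1/T - 1/T25)).
T in Kelvin: 267.15 K, T25 = 298.15 K
1/T - 1/T25 = 1/267.15 - 1/298.15 = 0.0003892
B * (1/T - 1/T25) = 3995 * 0.0003892 = 1.5548
Rt = 2200 * exp(1.5548) = 10415.6 ohm

10415.6 ohm


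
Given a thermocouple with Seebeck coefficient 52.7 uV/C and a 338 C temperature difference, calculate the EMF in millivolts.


The thermocouple output V = sensitivity * dT.
V = 52.7 uV/C * 338 C
V = 17812.6 uV
V = 17.813 mV

17.813 mV


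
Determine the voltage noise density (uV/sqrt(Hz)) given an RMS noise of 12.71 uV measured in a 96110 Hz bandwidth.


Noise spectral density = Vrms / sqrt(BW).
NSD = 12.71 / sqrt(96110)
NSD = 12.71 / 310.0161
NSD = 0.041 uV/sqrt(Hz)

0.041 uV/sqrt(Hz)


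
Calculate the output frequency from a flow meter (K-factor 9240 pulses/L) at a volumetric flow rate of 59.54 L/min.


Frequency = K * Q / 60 (converting L/min to L/s).
f = 9240 * 59.54 / 60
f = 550149.6 / 60
f = 9169.16 Hz

9169.16 Hz


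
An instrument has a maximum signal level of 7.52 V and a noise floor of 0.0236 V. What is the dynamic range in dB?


Dynamic range = 20 * log10(Vmax / Vnoise).
DR = 20 * log10(7.52 / 0.0236)
DR = 20 * log10(318.64)
DR = 50.07 dB

50.07 dB


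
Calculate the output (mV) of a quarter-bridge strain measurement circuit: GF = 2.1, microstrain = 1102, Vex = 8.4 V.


Quarter bridge output: Vout = (GF * epsilon * Vex) / 4.
Vout = (2.1 * 1102e-6 * 8.4) / 4
Vout = 0.01943928 / 4 V
Vout = 0.00485982 V = 4.8598 mV

4.8598 mV


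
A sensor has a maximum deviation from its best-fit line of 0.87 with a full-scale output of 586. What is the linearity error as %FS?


Linearity error = (max deviation / full scale) * 100%.
Linearity = (0.87 / 586) * 100
Linearity = 0.148 %FS

0.148 %FS


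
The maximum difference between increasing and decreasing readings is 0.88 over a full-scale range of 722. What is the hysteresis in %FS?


Hysteresis = (max difference / full scale) * 100%.
H = (0.88 / 722) * 100
H = 0.122 %FS

0.122 %FS


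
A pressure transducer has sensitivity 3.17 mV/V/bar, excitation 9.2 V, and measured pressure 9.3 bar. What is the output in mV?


Output = sensitivity * Vex * P.
Vout = 3.17 * 9.2 * 9.3
Vout = 29.164 * 9.3
Vout = 271.23 mV

271.23 mV


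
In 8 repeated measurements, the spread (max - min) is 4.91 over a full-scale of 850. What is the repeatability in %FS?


Repeatability = (spread / full scale) * 100%.
R = (4.91 / 850) * 100
R = 0.578 %FS

0.578 %FS


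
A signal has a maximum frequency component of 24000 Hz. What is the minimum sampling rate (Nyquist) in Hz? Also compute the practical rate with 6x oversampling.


By Nyquist theorem, fs_min = 2 * fmax.
fs_min = 2 * 24000 = 48000 Hz
Practical rate = 6 * fs_min = 6 * 48000 = 288000 Hz

fs_min = 48000 Hz, fs_practical = 288000 Hz


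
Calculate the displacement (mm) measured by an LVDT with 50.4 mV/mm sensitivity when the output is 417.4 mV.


Displacement = Vout / sensitivity.
d = 417.4 / 50.4
d = 8.282 mm

8.282 mm


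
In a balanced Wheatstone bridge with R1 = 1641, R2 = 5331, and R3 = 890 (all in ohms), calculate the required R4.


At balance: R1*R4 = R2*R3, so R4 = R2*R3/R1.
R4 = 5331 * 890 / 1641
R4 = 4744590 / 1641
R4 = 2891.28 ohm

2891.28 ohm


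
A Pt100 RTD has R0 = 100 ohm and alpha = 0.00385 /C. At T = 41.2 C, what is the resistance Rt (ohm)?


The RTD equation: Rt = R0 * (1 + alpha * T).
Rt = 100 * (1 + 0.00385 * 41.2)
Rt = 100 * (1 + 0.15862)
Rt = 100 * 1.15862
Rt = 115.862 ohm

115.862 ohm


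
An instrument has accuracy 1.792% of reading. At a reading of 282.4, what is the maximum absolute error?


Absolute error = (accuracy% / 100) * reading.
Error = (1.792 / 100) * 282.4
Error = 0.01792 * 282.4
Error = 5.0606

5.0606


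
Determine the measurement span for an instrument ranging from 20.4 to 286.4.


Span = upper range - lower range.
Span = 286.4 - (20.4)
Span = 266.0

266.0


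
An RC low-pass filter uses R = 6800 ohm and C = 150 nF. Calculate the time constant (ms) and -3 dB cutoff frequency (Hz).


Time constant: tau = R * C.
tau = 6800 * 1.50e-07 = 0.00102 s
tau = 1.02 ms
Cutoff frequency: fc = 1 / (2*pi*R*C).
fc = 1 / (2*pi*0.00102) = 156.03 Hz

tau = 1.02 ms, fc = 156.03 Hz


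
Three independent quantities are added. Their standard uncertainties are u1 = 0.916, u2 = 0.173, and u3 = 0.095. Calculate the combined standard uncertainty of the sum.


For a sum of independent quantities, uc = sqrt(u1^2 + u2^2 + u3^2).
uc = sqrt(0.916^2 + 0.173^2 + 0.095^2)
uc = sqrt(0.839056 + 0.029929 + 0.009025)
uc = 0.937

0.937


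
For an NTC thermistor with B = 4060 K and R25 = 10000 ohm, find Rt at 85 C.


NTC thermistor equation: Rt = R25 * exp(B * (1/T - 1/T25)).
T in Kelvin: 358.15 K, T25 = 298.15 K
1/T - 1/T25 = 1/358.15 - 1/298.15 = -0.00056189
B * (1/T - 1/T25) = 4060 * -0.00056189 = -2.2813
Rt = 10000 * exp(-2.2813) = 1021.5 ohm

1021.5 ohm


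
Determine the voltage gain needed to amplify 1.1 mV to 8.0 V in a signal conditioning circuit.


Gain = Vout / Vin (converting to same units).
G = 8.0 V / 1.1 mV
G = 8000.0 mV / 1.1 mV
G = 7272.73

7272.73


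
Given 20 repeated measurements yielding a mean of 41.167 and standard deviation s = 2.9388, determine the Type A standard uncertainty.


The standard uncertainty for Type A evaluation is u = s / sqrt(n).
u = 2.9388 / sqrt(20)
u = 2.9388 / 4.4721
u = 0.6571

0.6571


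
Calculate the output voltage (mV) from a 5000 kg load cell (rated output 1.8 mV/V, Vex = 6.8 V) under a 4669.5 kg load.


Vout = rated_output * Vex * (load / capacity).
Vout = 1.8 * 6.8 * (4669.5 / 5000)
Vout = 1.8 * 6.8 * 0.9339
Vout = 11.431 mV

11.431 mV


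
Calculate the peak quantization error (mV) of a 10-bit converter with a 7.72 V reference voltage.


The maximum quantization error is +/- LSB/2.
LSB = Vref / 2^n = 7.72 / 1024 = 0.00753906 V
Max error = LSB / 2 = 0.00753906 / 2 = 0.00376953 V
Max error = 3.7695 mV

3.7695 mV


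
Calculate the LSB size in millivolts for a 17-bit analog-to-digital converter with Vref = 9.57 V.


The resolution (LSB) of an ADC is Vref / 2^n.
LSB = 9.57 / 2^17
LSB = 9.57 / 131072
LSB = 7.301e-05 V = 0.07301331 mV

0.07301331 mV


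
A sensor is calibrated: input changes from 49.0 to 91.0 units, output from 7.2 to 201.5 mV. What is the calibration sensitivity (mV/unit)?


Sensitivity = (y2 - y1) / (x2 - x1).
S = (201.5 - 7.2) / (91.0 - 49.0)
S = 194.3 / 42.0
S = 4.6262 mV/unit

4.6262 mV/unit


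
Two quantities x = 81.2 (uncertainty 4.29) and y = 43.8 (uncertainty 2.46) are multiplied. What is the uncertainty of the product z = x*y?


For a product z = x*y, the relative uncertainty is:
uz/z = sqrt((ux/x)^2 + (uy/y)^2)
Relative uncertainties: ux/x = 4.29/81.2 = 0.052833
uy/y = 2.46/43.8 = 0.056164
z = 81.2 * 43.8 = 3556.6
uz = 3556.6 * sqrt(0.052833^2 + 0.056164^2) = 274.241

274.241


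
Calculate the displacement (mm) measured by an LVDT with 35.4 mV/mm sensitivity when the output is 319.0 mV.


Displacement = Vout / sensitivity.
d = 319.0 / 35.4
d = 9.011 mm

9.011 mm


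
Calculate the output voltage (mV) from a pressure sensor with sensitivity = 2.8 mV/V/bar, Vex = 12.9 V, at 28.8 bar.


Output = sensitivity * Vex * P.
Vout = 2.8 * 12.9 * 28.8
Vout = 36.12 * 28.8
Vout = 1040.26 mV

1040.26 mV


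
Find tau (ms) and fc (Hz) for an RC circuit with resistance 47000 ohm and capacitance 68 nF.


Time constant: tau = R * C.
tau = 47000 * 6.80e-08 = 0.003196 s
tau = 3.196 ms
Cutoff frequency: fc = 1 / (2*pi*R*C).
fc = 1 / (2*pi*0.003196) = 49.8 Hz

tau = 3.196 ms, fc = 49.8 Hz


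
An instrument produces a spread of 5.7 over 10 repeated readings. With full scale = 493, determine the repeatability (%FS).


Repeatability = (spread / full scale) * 100%.
R = (5.7 / 493) * 100
R = 1.156 %FS

1.156 %FS


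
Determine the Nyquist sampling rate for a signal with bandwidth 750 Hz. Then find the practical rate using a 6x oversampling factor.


By Nyquist theorem, fs_min = 2 * fmax.
fs_min = 2 * 750 = 1500 Hz
Practical rate = 6 * fs_min = 6 * 1500 = 9000 Hz

fs_min = 1500 Hz, fs_practical = 9000 Hz


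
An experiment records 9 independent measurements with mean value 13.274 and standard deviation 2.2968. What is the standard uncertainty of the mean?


The standard uncertainty for Type A evaluation is u = s / sqrt(n).
u = 2.2968 / sqrt(9)
u = 2.2968 / 3.0
u = 0.7656

0.7656


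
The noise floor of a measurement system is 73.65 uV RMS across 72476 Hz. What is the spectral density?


Noise spectral density = Vrms / sqrt(BW).
NSD = 73.65 / sqrt(72476)
NSD = 73.65 / 269.2137
NSD = 0.2736 uV/sqrt(Hz)

0.2736 uV/sqrt(Hz)


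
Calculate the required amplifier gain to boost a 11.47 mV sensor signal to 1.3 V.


Gain = Vout / Vin (converting to same units).
G = 1.3 V / 11.47 mV
G = 1300.0 mV / 11.47 mV
G = 113.34

113.34


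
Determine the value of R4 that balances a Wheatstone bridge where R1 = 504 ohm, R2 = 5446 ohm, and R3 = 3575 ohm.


At balance: R1*R4 = R2*R3, so R4 = R2*R3/R1.
R4 = 5446 * 3575 / 504
R4 = 19469450 / 504
R4 = 38629.86 ohm

38629.86 ohm


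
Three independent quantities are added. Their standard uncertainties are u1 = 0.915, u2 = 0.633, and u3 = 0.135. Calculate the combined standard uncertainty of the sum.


For a sum of independent quantities, uc = sqrt(u1^2 + u2^2 + u3^2).
uc = sqrt(0.915^2 + 0.633^2 + 0.135^2)
uc = sqrt(0.837225 + 0.400689 + 0.018225)
uc = 1.1208

1.1208


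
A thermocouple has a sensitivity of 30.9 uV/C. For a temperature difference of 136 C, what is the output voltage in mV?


The thermocouple output V = sensitivity * dT.
V = 30.9 uV/C * 136 C
V = 4202.4 uV
V = 4.202 mV

4.202 mV


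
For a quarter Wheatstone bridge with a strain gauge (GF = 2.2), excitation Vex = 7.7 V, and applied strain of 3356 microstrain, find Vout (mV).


Quarter bridge output: Vout = (GF * epsilon * Vex) / 4.
Vout = (2.2 * 3356e-6 * 7.7) / 4
Vout = 0.05685064 / 4 V
Vout = 0.01421266 V = 14.2127 mV

14.2127 mV


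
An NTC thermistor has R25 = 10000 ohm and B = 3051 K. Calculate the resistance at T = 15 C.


NTC thermistor equation: Rt = R25 * exp(B * (1/T - 1/T25)).
T in Kelvin: 288.15 K, T25 = 298.15 K
1/T - 1/T25 = 1/288.15 - 1/298.15 = 0.0001164
B * (1/T - 1/T25) = 3051 * 0.0001164 = 0.3551
Rt = 10000 * exp(0.3551) = 14263.7 ohm

14263.7 ohm


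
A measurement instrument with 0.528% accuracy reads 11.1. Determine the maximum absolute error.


Absolute error = (accuracy% / 100) * reading.
Error = (0.528 / 100) * 11.1
Error = 0.00528 * 11.1
Error = 0.0586

0.0586


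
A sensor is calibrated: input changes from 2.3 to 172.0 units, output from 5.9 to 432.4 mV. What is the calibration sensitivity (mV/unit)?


Sensitivity = (y2 - y1) / (x2 - x1).
S = (432.4 - 5.9) / (172.0 - 2.3)
S = 426.5 / 169.7
S = 2.5133 mV/unit

2.5133 mV/unit


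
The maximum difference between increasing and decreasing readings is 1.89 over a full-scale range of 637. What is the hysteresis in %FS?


Hysteresis = (max difference / full scale) * 100%.
H = (1.89 / 637) * 100
H = 0.297 %FS

0.297 %FS


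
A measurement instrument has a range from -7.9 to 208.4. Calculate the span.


Span = upper range - lower range.
Span = 208.4 - (-7.9)
Span = 216.3

216.3


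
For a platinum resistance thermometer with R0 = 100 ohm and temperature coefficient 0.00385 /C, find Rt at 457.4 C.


The RTD equation: Rt = R0 * (1 + alpha * T).
Rt = 100 * (1 + 0.00385 * 457.4)
Rt = 100 * (1 + 1.76099)
Rt = 100 * 2.76099
Rt = 276.099 ohm

276.099 ohm


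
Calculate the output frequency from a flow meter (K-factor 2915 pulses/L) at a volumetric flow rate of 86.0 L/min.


Frequency = K * Q / 60 (converting L/min to L/s).
f = 2915 * 86.0 / 60
f = 250690.0 / 60
f = 4178.17 Hz

4178.17 Hz


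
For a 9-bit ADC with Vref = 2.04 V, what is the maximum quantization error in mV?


The maximum quantization error is +/- LSB/2.
LSB = Vref / 2^n = 2.04 / 512 = 0.00398438 V
Max error = LSB / 2 = 0.00398438 / 2 = 0.00199219 V
Max error = 1.9922 mV

1.9922 mV


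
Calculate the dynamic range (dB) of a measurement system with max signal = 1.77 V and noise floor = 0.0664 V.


Dynamic range = 20 * log10(Vmax / Vnoise).
DR = 20 * log10(1.77 / 0.0664)
DR = 20 * log10(26.66)
DR = 28.52 dB

28.52 dB


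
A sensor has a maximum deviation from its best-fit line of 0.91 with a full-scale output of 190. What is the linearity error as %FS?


Linearity error = (max deviation / full scale) * 100%.
Linearity = (0.91 / 190) * 100
Linearity = 0.479 %FS

0.479 %FS


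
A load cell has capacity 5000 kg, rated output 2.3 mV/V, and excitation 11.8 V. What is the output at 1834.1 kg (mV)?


Vout = rated_output * Vex * (load / capacity).
Vout = 2.3 * 11.8 * (1834.1 / 5000)
Vout = 2.3 * 11.8 * 0.36682
Vout = 9.955 mV

9.955 mV


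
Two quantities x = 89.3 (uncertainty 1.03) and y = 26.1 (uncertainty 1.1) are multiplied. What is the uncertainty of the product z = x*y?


For a product z = x*y, the relative uncertainty is:
uz/z = sqrt((ux/x)^2 + (uy/y)^2)
Relative uncertainties: ux/x = 1.03/89.3 = 0.011534
uy/y = 1.1/26.1 = 0.042146
z = 89.3 * 26.1 = 2330.7
uz = 2330.7 * sqrt(0.011534^2 + 0.042146^2) = 101.842

101.842


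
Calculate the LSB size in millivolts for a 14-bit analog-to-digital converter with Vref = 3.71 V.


The resolution (LSB) of an ADC is Vref / 2^n.
LSB = 3.71 / 2^14
LSB = 3.71 / 16384
LSB = 0.00022644 V = 0.22644043 mV

0.22644043 mV


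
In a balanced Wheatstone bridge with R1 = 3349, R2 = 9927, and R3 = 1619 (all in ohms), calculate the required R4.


At balance: R1*R4 = R2*R3, so R4 = R2*R3/R1.
R4 = 9927 * 1619 / 3349
R4 = 16071813 / 3349
R4 = 4798.99 ohm

4798.99 ohm


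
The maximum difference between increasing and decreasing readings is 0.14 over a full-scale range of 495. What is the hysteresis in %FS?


Hysteresis = (max difference / full scale) * 100%.
H = (0.14 / 495) * 100
H = 0.028 %FS

0.028 %FS


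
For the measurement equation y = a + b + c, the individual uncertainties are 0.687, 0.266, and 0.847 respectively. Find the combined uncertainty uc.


For a sum of independent quantities, uc = sqrt(u1^2 + u2^2 + u3^2).
uc = sqrt(0.687^2 + 0.266^2 + 0.847^2)
uc = sqrt(0.471969 + 0.070756 + 0.717409)
uc = 1.1226

1.1226


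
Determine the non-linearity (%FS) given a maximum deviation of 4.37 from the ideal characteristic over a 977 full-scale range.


Linearity error = (max deviation / full scale) * 100%.
Linearity = (4.37 / 977) * 100
Linearity = 0.447 %FS

0.447 %FS


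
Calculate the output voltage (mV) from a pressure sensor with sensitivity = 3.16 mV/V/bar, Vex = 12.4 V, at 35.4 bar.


Output = sensitivity * Vex * P.
Vout = 3.16 * 12.4 * 35.4
Vout = 39.184 * 35.4
Vout = 1387.11 mV

1387.11 mV


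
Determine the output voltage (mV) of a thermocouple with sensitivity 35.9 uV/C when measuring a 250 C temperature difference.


The thermocouple output V = sensitivity * dT.
V = 35.9 uV/C * 250 C
V = 8975.0 uV
V = 8.975 mV

8.975 mV


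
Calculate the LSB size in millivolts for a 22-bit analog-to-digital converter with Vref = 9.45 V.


The resolution (LSB) of an ADC is Vref / 2^n.
LSB = 9.45 / 2^22
LSB = 9.45 / 4194304
LSB = 2.25e-06 V = 0.00225306 mV

0.00225306 mV


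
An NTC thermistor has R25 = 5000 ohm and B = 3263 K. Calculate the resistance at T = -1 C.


NTC thermistor equation: Rt = R25 * exp(B * (1/T - 1/T25)).
T in Kelvin: 272.15 K, T25 = 298.15 K
1/T - 1/T25 = 1/272.15 - 1/298.15 = 0.00032043
B * (1/T - 1/T25) = 3263 * 0.00032043 = 1.0456
Rt = 5000 * exp(1.0456) = 14224.9 ohm

14224.9 ohm


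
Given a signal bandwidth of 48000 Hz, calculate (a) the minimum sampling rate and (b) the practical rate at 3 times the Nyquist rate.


By Nyquist theorem, fs_min = 2 * fmax.
fs_min = 2 * 48000 = 96000 Hz
Practical rate = 3 * fs_min = 3 * 96000 = 288000 Hz

fs_min = 96000 Hz, fs_practical = 288000 Hz


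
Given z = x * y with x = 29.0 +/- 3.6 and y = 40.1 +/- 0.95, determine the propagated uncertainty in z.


For a product z = x*y, the relative uncertainty is:
uz/z = sqrt((ux/x)^2 + (uy/y)^2)
Relative uncertainties: ux/x = 3.6/29.0 = 0.124138
uy/y = 0.95/40.1 = 0.023691
z = 29.0 * 40.1 = 1162.9
uz = 1162.9 * sqrt(0.124138^2 + 0.023691^2) = 146.965

146.965


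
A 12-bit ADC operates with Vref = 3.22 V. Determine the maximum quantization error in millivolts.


The maximum quantization error is +/- LSB/2.
LSB = Vref / 2^n = 3.22 / 4096 = 0.00078613 V
Max error = LSB / 2 = 0.00078613 / 2 = 0.00039307 V
Max error = 0.3931 mV

0.3931 mV


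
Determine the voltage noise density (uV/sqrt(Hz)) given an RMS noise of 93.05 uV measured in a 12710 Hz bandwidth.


Noise spectral density = Vrms / sqrt(BW).
NSD = 93.05 / sqrt(12710)
NSD = 93.05 / 112.7386
NSD = 0.8254 uV/sqrt(Hz)

0.8254 uV/sqrt(Hz)


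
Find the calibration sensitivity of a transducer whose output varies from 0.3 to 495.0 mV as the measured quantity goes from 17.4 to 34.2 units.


Sensitivity = (y2 - y1) / (x2 - x1).
S = (495.0 - 0.3) / (34.2 - 17.4)
S = 494.7 / 16.8
S = 29.4464 mV/unit

29.4464 mV/unit


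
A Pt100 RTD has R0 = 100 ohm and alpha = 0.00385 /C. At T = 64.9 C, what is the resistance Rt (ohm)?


The RTD equation: Rt = R0 * (1 + alpha * T).
Rt = 100 * (1 + 0.00385 * 64.9)
Rt = 100 * (1 + 0.249865)
Rt = 100 * 1.249865
Rt = 124.987 ohm

124.987 ohm


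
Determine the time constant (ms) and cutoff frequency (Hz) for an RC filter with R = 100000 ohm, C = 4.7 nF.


Time constant: tau = R * C.
tau = 100000 * 4.70e-09 = 0.00047 s
tau = 0.47 ms
Cutoff frequency: fc = 1 / (2*pi*R*C).
fc = 1 / (2*pi*0.00047) = 338.63 Hz

tau = 0.47 ms, fc = 338.63 Hz


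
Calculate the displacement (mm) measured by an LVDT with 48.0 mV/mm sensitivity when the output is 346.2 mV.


Displacement = Vout / sensitivity.
d = 346.2 / 48.0
d = 7.212 mm

7.212 mm


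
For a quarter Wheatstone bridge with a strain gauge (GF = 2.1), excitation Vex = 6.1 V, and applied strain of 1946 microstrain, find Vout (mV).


Quarter bridge output: Vout = (GF * epsilon * Vex) / 4.
Vout = (2.1 * 1946e-6 * 6.1) / 4
Vout = 0.02492826 / 4 V
Vout = 0.00623207 V = 6.2321 mV

6.2321 mV


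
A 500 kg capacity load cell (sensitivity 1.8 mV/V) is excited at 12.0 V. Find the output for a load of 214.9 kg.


Vout = rated_output * Vex * (load / capacity).
Vout = 1.8 * 12.0 * (214.9 / 500)
Vout = 1.8 * 12.0 * 0.4298
Vout = 9.284 mV

9.284 mV


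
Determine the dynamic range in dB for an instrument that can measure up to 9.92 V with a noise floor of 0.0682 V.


Dynamic range = 20 * log10(Vmax / Vnoise).
DR = 20 * log10(9.92 / 0.0682)
DR = 20 * log10(145.45)
DR = 43.25 dB

43.25 dB


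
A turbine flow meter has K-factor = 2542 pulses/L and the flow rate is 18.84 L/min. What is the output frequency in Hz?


Frequency = K * Q / 60 (converting L/min to L/s).
f = 2542 * 18.84 / 60
f = 47891.28 / 60
f = 798.19 Hz

798.19 Hz


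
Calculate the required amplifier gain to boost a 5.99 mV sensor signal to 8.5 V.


Gain = Vout / Vin (converting to same units).
G = 8.5 V / 5.99 mV
G = 8500.0 mV / 5.99 mV
G = 1419.03

1419.03


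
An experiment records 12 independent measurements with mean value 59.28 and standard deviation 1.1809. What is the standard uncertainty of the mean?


The standard uncertainty for Type A evaluation is u = s / sqrt(n).
u = 1.1809 / sqrt(12)
u = 1.1809 / 3.4641
u = 0.3409

0.3409


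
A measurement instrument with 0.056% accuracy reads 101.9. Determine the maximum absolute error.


Absolute error = (accuracy% / 100) * reading.
Error = (0.056 / 100) * 101.9
Error = 0.00056 * 101.9
Error = 0.0571

0.0571


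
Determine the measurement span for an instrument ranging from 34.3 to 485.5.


Span = upper range - lower range.
Span = 485.5 - (34.3)
Span = 451.2

451.2


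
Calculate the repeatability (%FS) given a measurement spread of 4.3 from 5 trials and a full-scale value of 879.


Repeatability = (spread / full scale) * 100%.
R = (4.3 / 879) * 100
R = 0.489 %FS

0.489 %FS


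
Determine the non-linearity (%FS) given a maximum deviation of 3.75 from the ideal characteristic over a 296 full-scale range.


Linearity error = (max deviation / full scale) * 100%.
Linearity = (3.75 / 296) * 100
Linearity = 1.267 %FS

1.267 %FS


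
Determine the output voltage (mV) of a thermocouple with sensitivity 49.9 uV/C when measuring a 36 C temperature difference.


The thermocouple output V = sensitivity * dT.
V = 49.9 uV/C * 36 C
V = 1796.4 uV
V = 1.796 mV

1.796 mV


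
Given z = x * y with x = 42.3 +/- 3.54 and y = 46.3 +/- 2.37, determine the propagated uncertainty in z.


For a product z = x*y, the relative uncertainty is:
uz/z = sqrt((ux/x)^2 + (uy/y)^2)
Relative uncertainties: ux/x = 3.54/42.3 = 0.083688
uy/y = 2.37/46.3 = 0.051188
z = 42.3 * 46.3 = 1958.5
uz = 1958.5 * sqrt(0.083688^2 + 0.051188^2) = 192.13

192.13


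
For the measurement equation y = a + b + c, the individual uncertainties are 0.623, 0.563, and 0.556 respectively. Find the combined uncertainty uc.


For a sum of independent quantities, uc = sqrt(u1^2 + u2^2 + u3^2).
uc = sqrt(0.623^2 + 0.563^2 + 0.556^2)
uc = sqrt(0.388129 + 0.316969 + 0.309136)
uc = 1.0071

1.0071
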